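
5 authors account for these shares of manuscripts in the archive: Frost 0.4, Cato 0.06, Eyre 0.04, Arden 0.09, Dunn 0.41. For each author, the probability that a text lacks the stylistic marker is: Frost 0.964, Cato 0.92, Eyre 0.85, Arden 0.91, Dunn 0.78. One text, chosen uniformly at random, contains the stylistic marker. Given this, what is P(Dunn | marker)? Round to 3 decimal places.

0.730

Taking complements, P(marker | each) = Frost 0.036, Cato 0.08, Eyre 0.15, Arden 0.09, Dunn 0.22.
Compute prior × likelihood for every hypothesis:
  Frost: 0.4 × 0.036 = 0.0144
  Cato: 0.06 × 0.08 = 0.0048
  Eyre: 0.04 × 0.15 = 0.006
  Arden: 0.09 × 0.09 = 0.0081
  Dunn: 0.41 × 0.22 = 0.0902
Normalizing constant = 0.1235.
P(Dunn | evidence) = 0.0902 / 0.1235 ≈ 0.730.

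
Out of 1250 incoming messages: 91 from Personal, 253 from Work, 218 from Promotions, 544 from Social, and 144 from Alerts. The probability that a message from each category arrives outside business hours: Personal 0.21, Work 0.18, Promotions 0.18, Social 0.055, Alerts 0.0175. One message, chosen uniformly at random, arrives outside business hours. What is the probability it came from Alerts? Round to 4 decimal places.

Compute prior × likelihood for every hypothesis:
  Personal: 0.0728 × 0.21 = 0.015288
  Work: 0.2024 × 0.18 = 0.036432
  Promotions: 0.1744 × 0.18 = 0.031392
  Social: 0.4352 × 0.055 = 0.023936
  Alerts: 0.1152 × 0.0175 = 0.002016
Normalizing constant = 0.109064.
P(Alerts | evidence) = 0.002016 / 0.109064 ≈ 0.0185.

0.0185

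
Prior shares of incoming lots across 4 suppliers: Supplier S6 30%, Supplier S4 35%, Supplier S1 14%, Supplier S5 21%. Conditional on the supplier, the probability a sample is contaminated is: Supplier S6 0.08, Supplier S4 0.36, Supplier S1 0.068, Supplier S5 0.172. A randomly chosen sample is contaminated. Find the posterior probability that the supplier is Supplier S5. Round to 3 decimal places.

Prior × likelihood for each hypothesis:
  Supplier S6: 0.3 × 0.08 = 0.024
  Supplier S4: 0.35 × 0.36 = 0.126
  Supplier S1: 0.14 × 0.068 = 0.00952
  Supplier S5: 0.21 × 0.172 = 0.03612
Normalizing constant = 0.19564.
P(Supplier S5 | evidence) = 0.03612 / 0.19564 ≈ 0.185.

0.185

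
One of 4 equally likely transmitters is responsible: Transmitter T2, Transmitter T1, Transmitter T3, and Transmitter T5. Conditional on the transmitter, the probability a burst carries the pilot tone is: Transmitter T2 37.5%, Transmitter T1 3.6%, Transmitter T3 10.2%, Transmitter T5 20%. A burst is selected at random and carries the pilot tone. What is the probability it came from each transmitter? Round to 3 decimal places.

Transmitter T2 0.526, Transmitter T1 0.050, Transmitter T3 0.143, Transmitter T5 0.281

With a uniform prior (1/4 each), posterior ∝ likelihood:
  Transmitter T2: 0.375
  Transmitter T1: 0.036
  Transmitter T3: 0.102
  Transmitter T5: 0.2
Sum = 0.713.
P(Transmitter T2 | pilot) = 0.375/0.713 ≈ 0.526
P(Transmitter T1 | pilot) = 0.036/0.713 ≈ 0.050
P(Transmitter T3 | pilot) = 0.102/0.713 ≈ 0.143
P(Transmitter T5 | pilot) = 0.2/0.713 ≈ 0.281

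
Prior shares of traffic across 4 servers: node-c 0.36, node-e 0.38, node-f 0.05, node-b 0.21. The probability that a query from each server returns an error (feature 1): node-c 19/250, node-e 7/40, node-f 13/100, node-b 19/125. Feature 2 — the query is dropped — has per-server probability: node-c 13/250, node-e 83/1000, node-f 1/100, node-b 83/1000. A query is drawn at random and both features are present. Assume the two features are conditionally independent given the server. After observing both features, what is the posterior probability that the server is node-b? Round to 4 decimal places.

By Bayes' rule, posterior ∝ prior × likelihood:
  node-c: 0.36 × 0.076 × 0.052 = 0.00142272
  node-e: 0.38 × 0.175 × 0.083 = 0.0055195
  node-f: 0.05 × 0.13 × 0.01 = 0.000065
  node-b: 0.21 × 0.152 × 0.083 = 0.00264936
Normalizing constant = 0.00965658.
P(node-b | evidence) = 0.00264936 / 0.00965658 ≈ 0.2744.

0.2744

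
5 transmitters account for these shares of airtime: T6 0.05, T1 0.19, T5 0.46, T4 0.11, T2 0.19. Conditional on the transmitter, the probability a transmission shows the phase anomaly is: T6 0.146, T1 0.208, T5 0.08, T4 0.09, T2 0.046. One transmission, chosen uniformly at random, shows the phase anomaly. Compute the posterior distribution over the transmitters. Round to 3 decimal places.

T6 0.071, T1 0.386, T5 0.360, T4 0.097, T2 0.085

Prior × likelihood for each hypothesis:
  T6: 0.05 × 0.146 = 0.0073
  T1: 0.19 × 0.208 = 0.03952
  T5: 0.46 × 0.08 = 0.0368
  T4: 0.11 × 0.09 = 0.0099
  T2: 0.19 × 0.046 = 0.00874
Total = 0.10226.
P(T6 | anomaly) = 0.0073/0.10226 ≈ 0.071
P(T1 | anomaly) = 0.03952/0.10226 ≈ 0.386
P(T5 | anomaly) = 0.0368/0.10226 ≈ 0.360
P(T4 | anomaly) = 0.0099/0.10226 ≈ 0.097
P(T2 | anomaly) = 0.00874/0.10226 ≈ 0.085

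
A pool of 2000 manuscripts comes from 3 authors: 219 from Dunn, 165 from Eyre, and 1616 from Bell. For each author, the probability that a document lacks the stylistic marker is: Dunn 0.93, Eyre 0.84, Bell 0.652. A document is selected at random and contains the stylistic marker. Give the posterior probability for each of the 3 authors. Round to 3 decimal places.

Taking complements, P(marker | each) = Dunn 0.07, Eyre 0.16, Bell 0.348.
Compute prior × likelihood for every hypothesis:
  Dunn: 0.1095 × 0.07 = 0.007665
  Eyre: 0.0825 × 0.16 = 0.0132
  Bell: 0.808 × 0.348 = 0.281184
Normalizing constant = 0.302049.
P(Dunn | marker) = 0.007665/0.302049 ≈ 0.025
P(Eyre | marker) = 0.0132/0.302049 ≈ 0.044
P(Bell | marker) = 0.281184/0.302049 ≈ 0.931
(Check: 0.025+0.044+0.931 = 1.000.)

Dunn 0.025, Eyre 0.044, Bell 0.931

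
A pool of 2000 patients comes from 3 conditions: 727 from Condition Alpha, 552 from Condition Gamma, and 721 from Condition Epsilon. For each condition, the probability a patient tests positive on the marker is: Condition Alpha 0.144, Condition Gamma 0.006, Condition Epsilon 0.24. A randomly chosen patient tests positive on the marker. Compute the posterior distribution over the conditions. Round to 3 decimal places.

Unnormalized posteriors (prior × likelihood):
  Condition Alpha: 0.3635 × 0.144 = 0.052344
  Condition Gamma: 0.276 × 0.006 = 0.001656
  Condition Epsilon: 0.3605 × 0.24 = 0.08652
Total = 0.14052.
P(Condition Alpha | marker-positive) = 0.052344/0.14052 ≈ 0.373
P(Condition Gamma | marker-positive) = 0.001656/0.14052 ≈ 0.012
P(Condition Epsilon | marker-positive) = 0.08652/0.14052 ≈ 0.616
(Check: 0.373+0.012+0.616 = 1.001.)

Condition Alpha 0.373, Condition Gamma 0.012, Condition Epsilon 0.616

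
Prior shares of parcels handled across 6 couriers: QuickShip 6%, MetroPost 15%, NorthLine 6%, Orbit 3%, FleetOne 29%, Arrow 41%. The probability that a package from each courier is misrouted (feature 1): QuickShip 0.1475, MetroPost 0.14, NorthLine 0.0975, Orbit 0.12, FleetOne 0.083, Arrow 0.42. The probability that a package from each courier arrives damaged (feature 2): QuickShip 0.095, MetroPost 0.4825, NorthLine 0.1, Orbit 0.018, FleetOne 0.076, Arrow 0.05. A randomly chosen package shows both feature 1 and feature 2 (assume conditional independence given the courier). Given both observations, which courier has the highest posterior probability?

By Bayes' rule, posterior ∝ prior × likelihood:
  QuickShip: 0.06 × 0.1475 × 0.095 = 0.00084075
  MetroPost: 0.15 × 0.14 × 0.4825 = 0.0101325
  NorthLine: 0.06 × 0.0975 × 0.1 = 0.000585
  Orbit: 0.03 × 0.12 × 0.018 = 0.0000648
  FleetOne: 0.29 × 0.083 × 0.076 = 0.00182932
  Arrow: 0.41 × 0.42 × 0.05 = 0.00861
Total = 0.02206237.
Largest term belongs to MetroPost, so MetroPost is most probable.

MetroPost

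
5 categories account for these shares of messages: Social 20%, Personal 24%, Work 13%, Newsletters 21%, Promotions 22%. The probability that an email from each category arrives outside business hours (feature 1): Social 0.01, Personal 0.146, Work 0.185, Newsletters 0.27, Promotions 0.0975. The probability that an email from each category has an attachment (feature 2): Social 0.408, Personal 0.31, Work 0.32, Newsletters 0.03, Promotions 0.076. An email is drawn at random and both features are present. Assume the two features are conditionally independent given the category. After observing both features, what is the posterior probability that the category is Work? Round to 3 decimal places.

Compute prior × likelihood for every hypothesis:
  Social: 0.2 × 0.01 × 0.408 = 0.000816
  Personal: 0.24 × 0.146 × 0.31 = 0.0108624
  Work: 0.13 × 0.185 × 0.32 = 0.007696
  Newsletters: 0.21 × 0.27 × 0.03 = 0.001701
  Promotions: 0.22 × 0.0975 × 0.076 = 0.0016302
Total = 0.0227056.
P(Work | evidence) = 0.007696 / 0.0227056 ≈ 0.339.

0.339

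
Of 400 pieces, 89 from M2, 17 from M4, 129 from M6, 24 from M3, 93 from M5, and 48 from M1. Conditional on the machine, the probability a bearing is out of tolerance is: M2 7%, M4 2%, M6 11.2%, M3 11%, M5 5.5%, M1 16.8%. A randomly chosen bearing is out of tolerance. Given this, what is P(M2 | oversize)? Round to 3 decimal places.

0.169

Prior × likelihood for each hypothesis:
  M2: 0.2225 × 0.07 = 0.015575
  M4: 0.0425 × 0.02 = 0.00085
  M6: 0.3225 × 0.112 = 0.03612
  M3: 0.06 × 0.11 = 0.0066
  M5: 0.2325 × 0.055 = 0.0127875
  M1: 0.12 × 0.168 = 0.02016
Sum = 0.0920925.
P(M2 | evidence) = 0.015575 / 0.0920925 ≈ 0.169.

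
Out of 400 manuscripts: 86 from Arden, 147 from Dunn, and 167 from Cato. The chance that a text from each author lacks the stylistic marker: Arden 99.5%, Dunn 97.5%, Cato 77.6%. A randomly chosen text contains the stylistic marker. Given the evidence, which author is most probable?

Cato

Taking complements, P(marker | each) = Arden 0.005, Dunn 0.025, Cato 0.224.
Prior × likelihood for each hypothesis:
  Arden: 0.215 × 0.005 = 0.001075
  Dunn: 0.3675 × 0.025 = 0.0091875
  Cato: 0.4175 × 0.224 = 0.09352
Normalizing constant = 0.1037825.
Largest term belongs to Cato, so Cato is most probable.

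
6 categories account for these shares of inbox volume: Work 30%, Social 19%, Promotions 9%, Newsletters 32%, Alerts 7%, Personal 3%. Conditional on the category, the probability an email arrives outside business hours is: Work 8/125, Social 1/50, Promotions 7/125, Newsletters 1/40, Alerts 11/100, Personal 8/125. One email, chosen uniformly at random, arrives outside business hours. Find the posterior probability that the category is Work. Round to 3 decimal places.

Unnormalized posteriors (prior × likelihood):
  Work: 0.3 × 0.064 = 0.0192
  Social: 0.19 × 0.02 = 0.0038
  Promotions: 0.09 × 0.056 = 0.00504
  Newsletters: 0.32 × 0.025 = 0.008
  Alerts: 0.07 × 0.11 = 0.0077
  Personal: 0.03 × 0.064 = 0.00192
Total = 0.04566.
P(Work | evidence) = 0.0192 / 0.04566 ≈ 0.420.

0.420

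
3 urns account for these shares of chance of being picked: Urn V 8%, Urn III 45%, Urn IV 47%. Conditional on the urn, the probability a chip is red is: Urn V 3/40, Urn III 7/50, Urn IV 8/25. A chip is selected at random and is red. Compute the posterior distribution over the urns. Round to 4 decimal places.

Urn V 0.0273, Urn III 0.2871, Urn IV 0.6855

Compute prior × likelihood for every hypothesis:
  Urn V: 0.08 × 0.075 = 0.006
  Urn III: 0.45 × 0.14 = 0.063
  Urn IV: 0.47 × 0.32 = 0.1504
Total = 0.2194.
P(Urn V | red) = 0.006/0.2194 ≈ 0.0273
P(Urn III | red) = 0.063/0.2194 ≈ 0.2871
P(Urn IV | red) = 0.1504/0.2194 ≈ 0.6855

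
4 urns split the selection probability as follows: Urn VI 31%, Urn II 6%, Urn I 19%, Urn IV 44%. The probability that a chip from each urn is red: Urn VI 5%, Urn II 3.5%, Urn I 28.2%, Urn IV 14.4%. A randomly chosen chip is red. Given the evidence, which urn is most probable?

Urn IV

Unnormalized posteriors (prior × likelihood):
  Urn VI: 0.31 × 0.05 = 0.0155
  Urn II: 0.06 × 0.035 = 0.0021
  Urn I: 0.19 × 0.282 = 0.05358
  Urn IV: 0.44 × 0.144 = 0.06336
Total = 0.13454.
Largest term belongs to Urn IV, so Urn IV is most probable.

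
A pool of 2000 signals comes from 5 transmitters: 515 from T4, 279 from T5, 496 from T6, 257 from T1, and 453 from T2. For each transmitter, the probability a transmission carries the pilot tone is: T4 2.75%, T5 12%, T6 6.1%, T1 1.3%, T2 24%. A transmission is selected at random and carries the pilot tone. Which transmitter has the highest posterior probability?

T2

Prior × likelihood for each hypothesis:
  T4: 0.2575 × 0.0275 = 0.00708125
  T5: 0.1395 × 0.12 = 0.01674
  T6: 0.248 × 0.061 = 0.015128
  T1: 0.1285 × 0.013 = 0.0016705
  T2: 0.2265 × 0.24 = 0.05436
Normalizing constant = 0.09497975.
Largest term belongs to T2, so T2 is most probable.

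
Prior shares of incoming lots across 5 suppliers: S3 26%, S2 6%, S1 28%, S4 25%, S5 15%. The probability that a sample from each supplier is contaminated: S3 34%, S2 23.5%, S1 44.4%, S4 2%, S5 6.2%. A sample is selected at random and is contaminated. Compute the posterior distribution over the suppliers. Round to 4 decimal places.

Prior × likelihood for each hypothesis:
  S3: 0.26 × 0.34 = 0.0884
  S2: 0.06 × 0.235 = 0.0141
  S1: 0.28 × 0.444 = 0.12432
  S4: 0.25 × 0.02 = 0.005
  S5: 0.15 × 0.062 = 0.0093
Total = 0.24112.
P(S3 | contaminated) = 0.0884/0.24112 ≈ 0.3666
P(S2 | contaminated) = 0.0141/0.24112 ≈ 0.0585
P(S1 | contaminated) = 0.12432/0.24112 ≈ 0.5156
P(S4 | contaminated) = 0.005/0.24112 ≈ 0.0207
P(S5 | contaminated) = 0.0093/0.24112 ≈ 0.0386
(Check: 0.3666+0.0585+0.5156+0.0207+0.0386 = 1.0000.)

S3 0.3666, S2 0.0585, S1 0.5156, S4 0.0207, S5 0.0386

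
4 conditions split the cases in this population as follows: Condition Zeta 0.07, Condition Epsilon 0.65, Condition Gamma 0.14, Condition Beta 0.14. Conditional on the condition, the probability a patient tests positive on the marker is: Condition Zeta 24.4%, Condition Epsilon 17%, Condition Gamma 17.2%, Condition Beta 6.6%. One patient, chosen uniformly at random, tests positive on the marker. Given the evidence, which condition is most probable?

Prior × likelihood for each hypothesis:
  Condition Zeta: 0.07 × 0.244 = 0.01708
  Condition Epsilon: 0.65 × 0.17 = 0.1105
  Condition Gamma: 0.14 × 0.172 = 0.02408
  Condition Beta: 0.14 × 0.066 = 0.00924
Normalizing constant = 0.1609.
Largest term belongs to Condition Epsilon, so Condition Epsilon is most probable.

Condition Epsilon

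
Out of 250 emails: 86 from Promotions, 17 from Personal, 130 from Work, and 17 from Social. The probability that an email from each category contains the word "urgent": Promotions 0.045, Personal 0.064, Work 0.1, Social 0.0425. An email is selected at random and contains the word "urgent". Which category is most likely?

Unnormalized posteriors (prior × likelihood):
  Promotions: 0.344 × 0.045 = 0.01548
  Personal: 0.068 × 0.064 = 0.004352
  Work: 0.52 × 0.1 = 0.052
  Social: 0.068 × 0.0425 = 0.00289
Total = 0.074722.
Largest term belongs to Work, so Work is most probable.

Work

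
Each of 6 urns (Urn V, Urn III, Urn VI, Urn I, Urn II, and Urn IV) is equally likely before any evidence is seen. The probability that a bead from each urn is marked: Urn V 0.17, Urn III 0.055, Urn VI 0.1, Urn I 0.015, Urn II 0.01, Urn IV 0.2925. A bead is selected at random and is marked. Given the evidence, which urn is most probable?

Urn IV

With a uniform prior (1/6 each), posterior ∝ likelihood:
  Urn V: 0.17
  Urn III: 0.055
  Urn VI: 0.1
  Urn I: 0.015
  Urn II: 0.01
  Urn IV: 0.2925
Total = 0.6425.
Largest term belongs to Urn IV, so Urn IV is most probable.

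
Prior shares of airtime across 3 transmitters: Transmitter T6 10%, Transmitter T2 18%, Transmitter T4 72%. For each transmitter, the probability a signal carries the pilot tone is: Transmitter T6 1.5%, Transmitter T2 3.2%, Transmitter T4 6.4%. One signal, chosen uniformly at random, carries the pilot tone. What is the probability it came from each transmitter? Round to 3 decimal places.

Unnormalized posteriors (prior × likelihood):
  Transmitter T6: 0.1 × 0.015 = 0.0015
  Transmitter T2: 0.18 × 0.032 = 0.00576
  Transmitter T4: 0.72 × 0.064 = 0.04608
Normalizing constant = 0.05334.
P(Transmitter T6 | pilot) = 0.0015/0.05334 ≈ 0.028
P(Transmitter T2 | pilot) = 0.00576/0.05334 ≈ 0.108
P(Transmitter T4 | pilot) = 0.04608/0.05334 ≈ 0.864
(Check: 0.028+0.108+0.864 = 1.000.)

Transmitter T6 0.028, Transmitter T2 0.108, Transmitter T4 0.864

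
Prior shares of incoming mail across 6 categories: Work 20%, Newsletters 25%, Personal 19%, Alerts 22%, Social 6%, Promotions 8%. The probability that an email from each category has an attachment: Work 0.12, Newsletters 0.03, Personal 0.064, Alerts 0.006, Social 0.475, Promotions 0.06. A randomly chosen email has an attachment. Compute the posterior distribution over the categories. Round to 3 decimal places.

Work 0.307, Newsletters 0.096, Personal 0.155, Alerts 0.017, Social 0.364, Promotions 0.061

Compute prior × likelihood for every hypothesis:
  Work: 0.2 × 0.12 = 0.024
  Newsletters: 0.25 × 0.03 = 0.0075
  Personal: 0.19 × 0.064 = 0.01216
  Alerts: 0.22 × 0.006 = 0.00132
  Social: 0.06 × 0.475 = 0.0285
  Promotions: 0.08 × 0.06 = 0.0048
Total = 0.07828.
P(Work | attachment) = 0.024/0.07828 ≈ 0.307
P(Newsletters | attachment) = 0.0075/0.07828 ≈ 0.096
P(Personal | attachment) = 0.01216/0.07828 ≈ 0.155
P(Alerts | attachment) = 0.00132/0.07828 ≈ 0.017
P(Social | attachment) = 0.0285/0.07828 ≈ 0.364
P(Promotions | attachment) = 0.0048/0.07828 ≈ 0.061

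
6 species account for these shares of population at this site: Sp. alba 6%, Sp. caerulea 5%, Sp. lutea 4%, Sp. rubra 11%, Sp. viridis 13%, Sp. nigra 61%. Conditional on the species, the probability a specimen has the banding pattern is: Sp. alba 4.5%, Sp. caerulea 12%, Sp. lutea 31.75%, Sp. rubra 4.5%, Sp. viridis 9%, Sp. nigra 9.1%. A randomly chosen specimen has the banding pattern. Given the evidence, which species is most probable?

Prior × likelihood for each hypothesis:
  Sp. alba: 0.06 × 0.045 = 0.0027
  Sp. caerulea: 0.05 × 0.12 = 0.006
  Sp. lutea: 0.04 × 0.3175 = 0.0127
  Sp. rubra: 0.11 × 0.045 = 0.00495
  Sp. viridis: 0.13 × 0.09 = 0.0117
  Sp. nigra: 0.61 × 0.091 = 0.05551
Total = 0.09356.
Largest term belongs to Sp. nigra, so Sp. nigra is most probable.

Sp. nigra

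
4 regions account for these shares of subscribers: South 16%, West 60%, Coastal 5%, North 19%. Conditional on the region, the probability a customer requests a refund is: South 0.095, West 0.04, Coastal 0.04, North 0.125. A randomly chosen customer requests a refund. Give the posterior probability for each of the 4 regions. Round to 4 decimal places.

By Bayes' rule, posterior ∝ prior × likelihood:
  South: 0.16 × 0.095 = 0.0152
  West: 0.6 × 0.04 = 0.024
  Coastal: 0.05 × 0.04 = 0.002
  North: 0.19 × 0.125 = 0.02375
Sum = 0.06495.
P(South | refund) = 0.0152/0.06495 ≈ 0.2340
P(West | refund) = 0.024/0.06495 ≈ 0.3695
P(Coastal | refund) = 0.002/0.06495 ≈ 0.0308
P(North | refund) = 0.02375/0.06495 ≈ 0.3657
(Check: 0.2340+0.3695+0.0308+0.3657 = 1.0000.)

South 0.2340, West 0.3695, Coastal 0.0308, North 0.3657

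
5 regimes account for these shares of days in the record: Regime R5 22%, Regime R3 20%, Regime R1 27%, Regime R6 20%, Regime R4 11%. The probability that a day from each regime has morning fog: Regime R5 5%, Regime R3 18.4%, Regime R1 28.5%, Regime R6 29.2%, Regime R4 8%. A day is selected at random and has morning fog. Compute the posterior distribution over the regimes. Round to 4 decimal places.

Compute prior × likelihood for every hypothesis:
  Regime R5: 0.22 × 0.05 = 0.011
  Regime R3: 0.2 × 0.184 = 0.0368
  Regime R1: 0.27 × 0.285 = 0.07695
  Regime R6: 0.2 × 0.292 = 0.0584
  Regime R4: 0.11 × 0.08 = 0.0088
Total = 0.19195.
P(Regime R5 | fog) = 0.011/0.19195 ≈ 0.0573
P(Regime R3 | fog) = 0.0368/0.19195 ≈ 0.1917
P(Regime R1 | fog) = 0.07695/0.19195 ≈ 0.4009
P(Regime R6 | fog) = 0.0584/0.19195 ≈ 0.3042
P(Regime R4 | fog) = 0.0088/0.19195 ≈ 0.0458

Regime R5 0.0573, Regime R3 0.1917, Regime R1 0.4009, Regime R6 0.3042, Regime R4 0.0458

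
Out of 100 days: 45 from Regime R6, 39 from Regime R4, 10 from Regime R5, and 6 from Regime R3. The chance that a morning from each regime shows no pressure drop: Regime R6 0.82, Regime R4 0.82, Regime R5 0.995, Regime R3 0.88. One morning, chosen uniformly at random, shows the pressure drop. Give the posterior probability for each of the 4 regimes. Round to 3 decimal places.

Taking complements, P(drop | each) = Regime R6 0.18, Regime R4 0.18, Regime R5 0.005, Regime R3 0.12.
Prior × likelihood for each hypothesis:
  Regime R6: 0.45 × 0.18 = 0.081
  Regime R4: 0.39 × 0.18 = 0.0702
  Regime R5: 0.1 × 0.005 = 0.0005
  Regime R3: 0.06 × 0.12 = 0.0072
Total = 0.1589.
P(Regime R6 | drop) = 0.081/0.1589 ≈ 0.510
P(Regime R4 | drop) = 0.0702/0.1589 ≈ 0.442
P(Regime R5 | drop) = 0.0005/0.1589 ≈ 0.003
P(Regime R3 | drop) = 0.0072/0.1589 ≈ 0.045
(Check: 0.510+0.442+0.003+0.045 = 1.000.)

Regime R6 0.510, Regime R4 0.442, Regime R5 0.003, Regime R3 0.045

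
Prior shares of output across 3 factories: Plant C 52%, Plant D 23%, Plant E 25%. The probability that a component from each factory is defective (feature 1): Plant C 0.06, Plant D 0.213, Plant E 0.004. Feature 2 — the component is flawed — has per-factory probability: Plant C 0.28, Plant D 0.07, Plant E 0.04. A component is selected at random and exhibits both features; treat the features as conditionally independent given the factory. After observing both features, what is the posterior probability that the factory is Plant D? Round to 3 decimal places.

0.281

Unnormalized posteriors (prior × likelihood):
  Plant C: 0.52 × 0.06 × 0.28 = 0.008736
  Plant D: 0.23 × 0.213 × 0.07 = 0.0034293
  Plant E: 0.25 × 0.004 × 0.04 = 0.00004
Normalizing constant = 0.0122053.
P(Plant D | evidence) = 0.0034293 / 0.0122053 ≈ 0.281.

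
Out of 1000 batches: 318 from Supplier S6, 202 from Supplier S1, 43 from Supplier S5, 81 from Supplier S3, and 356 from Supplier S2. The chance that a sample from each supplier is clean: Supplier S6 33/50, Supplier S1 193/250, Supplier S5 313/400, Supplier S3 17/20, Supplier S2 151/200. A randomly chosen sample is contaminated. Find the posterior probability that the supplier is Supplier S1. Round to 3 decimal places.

0.175

Taking complements, P(contaminated | each) = Supplier S6 0.34, Supplier S1 0.228, Supplier S5 0.2175, Supplier S3 0.15, Supplier S2 0.245.
Unnormalized posteriors (prior × likelihood):
  Supplier S6: 0.318 × 0.34 = 0.10812
  Supplier S1: 0.202 × 0.228 = 0.046056
  Supplier S5: 0.043 × 0.2175 = 0.0093525
  Supplier S3: 0.081 × 0.15 = 0.01215
  Supplier S2: 0.356 × 0.245 = 0.08722
Sum = 0.2628985.
P(Supplier S1 | evidence) = 0.046056 / 0.2628985 ≈ 0.175.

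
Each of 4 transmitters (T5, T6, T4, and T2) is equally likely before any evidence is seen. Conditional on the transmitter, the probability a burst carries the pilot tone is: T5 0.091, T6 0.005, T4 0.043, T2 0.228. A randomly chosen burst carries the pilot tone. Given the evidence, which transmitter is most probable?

T2

Since the prior is uniform, the posterior is proportional to the likelihood:
  T5: 0.091
  T6: 0.005
  T4: 0.043
  T2: 0.228
Total = 0.367.
Largest term belongs to T2, so T2 is most probable.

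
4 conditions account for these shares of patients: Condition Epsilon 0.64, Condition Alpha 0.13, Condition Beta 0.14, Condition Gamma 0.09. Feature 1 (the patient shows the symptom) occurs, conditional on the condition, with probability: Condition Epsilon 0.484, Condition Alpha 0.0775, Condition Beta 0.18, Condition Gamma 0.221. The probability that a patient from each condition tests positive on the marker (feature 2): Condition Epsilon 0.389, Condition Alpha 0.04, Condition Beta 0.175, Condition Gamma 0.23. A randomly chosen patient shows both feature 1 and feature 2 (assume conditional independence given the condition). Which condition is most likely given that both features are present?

Compute prior × likelihood for every hypothesis:
  Condition Epsilon: 0.64 × 0.484 × 0.389 = 0.12049664
  Condition Alpha: 0.13 × 0.0775 × 0.04 = 0.000403
  Condition Beta: 0.14 × 0.18 × 0.175 = 0.00441
  Condition Gamma: 0.09 × 0.221 × 0.23 = 0.0045747
Normalizing constant = 0.12988434.
Largest term belongs to Condition Epsilon, so Condition Epsilon is most probable.

Condition Epsilon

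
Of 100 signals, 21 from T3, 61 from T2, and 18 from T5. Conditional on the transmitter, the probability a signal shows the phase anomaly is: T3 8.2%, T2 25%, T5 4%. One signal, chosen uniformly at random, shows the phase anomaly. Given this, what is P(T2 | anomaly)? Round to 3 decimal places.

By Bayes' rule, posterior ∝ prior × likelihood:
  T3: 0.21 × 0.082 = 0.01722
  T2: 0.61 × 0.25 = 0.1525
  T5: 0.18 × 0.04 = 0.0072
Total = 0.17692.
P(T2 | evidence) = 0.1525 / 0.17692 ≈ 0.862.

0.862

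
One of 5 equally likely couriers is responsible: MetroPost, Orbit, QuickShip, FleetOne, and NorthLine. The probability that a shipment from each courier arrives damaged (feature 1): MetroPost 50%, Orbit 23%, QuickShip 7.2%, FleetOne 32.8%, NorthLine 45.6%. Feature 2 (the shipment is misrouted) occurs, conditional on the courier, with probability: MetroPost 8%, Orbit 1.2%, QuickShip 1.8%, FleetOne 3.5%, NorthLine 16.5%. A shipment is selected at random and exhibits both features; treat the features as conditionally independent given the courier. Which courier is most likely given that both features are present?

NorthLine

With a uniform prior (1/5 each), posterior ∝ likelihood:
  MetroPost: 0.5 × 0.08 = 0.04
  Orbit: 0.23 × 0.012 = 0.00276
  QuickShip: 0.072 × 0.018 = 0.001296
  FleetOne: 0.328 × 0.035 = 0.01148
  NorthLine: 0.456 × 0.165 = 0.07524
Sum = 0.130776.
Largest term belongs to NorthLine, so NorthLine is most probable.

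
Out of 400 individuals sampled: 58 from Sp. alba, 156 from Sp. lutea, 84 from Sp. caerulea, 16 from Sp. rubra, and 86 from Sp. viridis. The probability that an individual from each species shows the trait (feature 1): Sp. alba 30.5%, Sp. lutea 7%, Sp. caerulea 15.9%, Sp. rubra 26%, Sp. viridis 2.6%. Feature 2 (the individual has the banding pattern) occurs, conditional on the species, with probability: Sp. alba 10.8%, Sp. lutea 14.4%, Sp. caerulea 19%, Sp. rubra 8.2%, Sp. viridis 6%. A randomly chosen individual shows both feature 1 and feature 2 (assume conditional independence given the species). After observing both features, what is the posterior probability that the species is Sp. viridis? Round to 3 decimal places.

Prior × likelihood for each hypothesis:
  Sp. alba: 0.145 × 0.305 × 0.108 = 0.0047763
  Sp. lutea: 0.39 × 0.07 × 0.144 = 0.0039312
  Sp. caerulea: 0.21 × 0.159 × 0.19 = 0.0063441
  Sp. rubra: 0.04 × 0.26 × 0.082 = 0.0008528
  Sp. viridis: 0.215 × 0.026 × 0.06 = 0.0003354
Normalizing constant = 0.0162398.
P(Sp. viridis | evidence) = 0.0003354 / 0.0162398 ≈ 0.021.

0.021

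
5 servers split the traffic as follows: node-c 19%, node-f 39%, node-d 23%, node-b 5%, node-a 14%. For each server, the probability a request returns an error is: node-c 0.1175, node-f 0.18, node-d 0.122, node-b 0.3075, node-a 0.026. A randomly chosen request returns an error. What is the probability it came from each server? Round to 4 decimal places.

node-c 0.1599, node-f 0.5029, node-d 0.2010, node-b 0.1101, node-a 0.0261

Unnormalized posteriors (prior × likelihood):
  node-c: 0.19 × 0.1175 = 0.022325
  node-f: 0.39 × 0.18 = 0.0702
  node-d: 0.23 × 0.122 = 0.02806
  node-b: 0.05 × 0.3075 = 0.015375
  node-a: 0.14 × 0.026 = 0.00364
Sum = 0.1396.
P(node-c | error) = 0.022325/0.1396 ≈ 0.1599
P(node-f | error) = 0.0702/0.1396 ≈ 0.5029
P(node-d | error) = 0.02806/0.1396 ≈ 0.2010
P(node-b | error) = 0.015375/0.1396 ≈ 0.1101
P(node-a | error) = 0.00364/0.1396 ≈ 0.0261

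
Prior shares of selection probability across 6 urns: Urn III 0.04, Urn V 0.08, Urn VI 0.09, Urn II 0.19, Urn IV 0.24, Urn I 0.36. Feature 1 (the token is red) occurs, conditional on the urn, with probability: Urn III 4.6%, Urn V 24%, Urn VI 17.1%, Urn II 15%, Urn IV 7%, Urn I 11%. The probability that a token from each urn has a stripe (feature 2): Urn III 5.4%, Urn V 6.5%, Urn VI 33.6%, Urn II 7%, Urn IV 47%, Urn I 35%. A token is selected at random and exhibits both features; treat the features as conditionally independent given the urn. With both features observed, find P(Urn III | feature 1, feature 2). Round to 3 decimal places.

0.003

By Bayes' rule, posterior ∝ prior × likelihood:
  Urn III: 0.04 × 0.046 × 0.054 = 0.00009936
  Urn V: 0.08 × 0.24 × 0.065 = 0.001248
  Urn VI: 0.09 × 0.171 × 0.336 = 0.00517104
  Urn II: 0.19 × 0.15 × 0.07 = 0.001995
  Urn IV: 0.24 × 0.07 × 0.47 = 0.007896
  Urn I: 0.36 × 0.11 × 0.35 = 0.01386
Total = 0.0302694.
P(Urn III | evidence) = 0.00009936 / 0.0302694 ≈ 0.003.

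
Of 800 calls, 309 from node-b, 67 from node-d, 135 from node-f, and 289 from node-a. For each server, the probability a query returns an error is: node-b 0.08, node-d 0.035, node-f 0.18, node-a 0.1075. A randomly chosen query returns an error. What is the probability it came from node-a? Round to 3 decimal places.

Unnormalized posteriors (prior × likelihood):
  node-b: 0.38625 × 0.08 = 0.0309
  node-d: 0.08375 × 0.035 = 0.00293125
  node-f: 0.16875 × 0.18 = 0.030375
  node-a: 0.36125 × 0.1075 = 0.038834375
Sum = 0.103040625.
P(node-a | evidence) = 0.038834375 / 0.103040625 ≈ 0.377.

0.377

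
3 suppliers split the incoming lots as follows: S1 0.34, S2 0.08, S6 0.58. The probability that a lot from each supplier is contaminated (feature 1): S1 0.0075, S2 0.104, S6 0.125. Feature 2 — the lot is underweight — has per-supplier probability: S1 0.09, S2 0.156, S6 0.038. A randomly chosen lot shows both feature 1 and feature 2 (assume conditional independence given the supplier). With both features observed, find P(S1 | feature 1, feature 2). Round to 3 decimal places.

0.054

Compute prior × likelihood for every hypothesis:
  S1: 0.34 × 0.0075 × 0.09 = 0.0002295
  S2: 0.08 × 0.104 × 0.156 = 0.00129792
  S6: 0.58 × 0.125 × 0.038 = 0.002755
Normalizing constant = 0.00428242.
P(S1 | evidence) = 0.0002295 / 0.00428242 ≈ 0.054.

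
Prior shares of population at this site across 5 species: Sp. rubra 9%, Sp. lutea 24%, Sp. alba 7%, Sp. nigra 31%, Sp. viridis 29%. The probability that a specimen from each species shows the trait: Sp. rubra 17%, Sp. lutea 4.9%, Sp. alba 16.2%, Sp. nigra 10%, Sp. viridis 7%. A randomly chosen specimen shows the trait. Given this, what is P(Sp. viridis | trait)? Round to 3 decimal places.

Unnormalized posteriors (prior × likelihood):
  Sp. rubra: 0.09 × 0.17 = 0.0153
  Sp. lutea: 0.24 × 0.049 = 0.01176
  Sp. alba: 0.07 × 0.162 = 0.01134
  Sp. nigra: 0.31 × 0.1 = 0.031
  Sp. viridis: 0.29 × 0.07 = 0.0203
Total = 0.0897.
P(Sp. viridis | evidence) = 0.0203 / 0.0897 ≈ 0.226.

0.226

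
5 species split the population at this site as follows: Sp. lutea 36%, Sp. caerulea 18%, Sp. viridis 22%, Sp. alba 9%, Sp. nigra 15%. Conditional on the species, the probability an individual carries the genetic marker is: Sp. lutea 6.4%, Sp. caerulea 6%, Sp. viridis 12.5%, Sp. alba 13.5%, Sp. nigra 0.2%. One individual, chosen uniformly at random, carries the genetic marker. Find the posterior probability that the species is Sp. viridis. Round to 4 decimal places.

Prior × likelihood for each hypothesis:
  Sp. lutea: 0.36 × 0.064 = 0.02304
  Sp. caerulea: 0.18 × 0.06 = 0.0108
  Sp. viridis: 0.22 × 0.125 = 0.0275
  Sp. alba: 0.09 × 0.135 = 0.01215
  Sp. nigra: 0.15 × 0.002 = 0.0003
Sum = 0.07379.
P(Sp. viridis | evidence) = 0.0275 / 0.07379 ≈ 0.3727.

0.3727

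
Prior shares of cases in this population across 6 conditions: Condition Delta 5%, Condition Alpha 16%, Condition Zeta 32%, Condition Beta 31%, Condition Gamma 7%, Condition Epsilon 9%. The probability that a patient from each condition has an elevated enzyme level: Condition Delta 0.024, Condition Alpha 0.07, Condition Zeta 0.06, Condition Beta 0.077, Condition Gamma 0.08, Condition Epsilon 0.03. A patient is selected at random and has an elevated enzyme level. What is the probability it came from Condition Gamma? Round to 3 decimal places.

0.088

Unnormalized posteriors (prior × likelihood):
  Condition Delta: 0.05 × 0.024 = 0.0012
  Condition Alpha: 0.16 × 0.07 = 0.0112
  Condition Zeta: 0.32 × 0.06 = 0.0192
  Condition Beta: 0.31 × 0.077 = 0.02387
  Condition Gamma: 0.07 × 0.08 = 0.0056
  Condition Epsilon: 0.09 × 0.03 = 0.0027
Sum = 0.06377.
P(Condition Gamma | evidence) = 0.0056 / 0.06377 ≈ 0.088.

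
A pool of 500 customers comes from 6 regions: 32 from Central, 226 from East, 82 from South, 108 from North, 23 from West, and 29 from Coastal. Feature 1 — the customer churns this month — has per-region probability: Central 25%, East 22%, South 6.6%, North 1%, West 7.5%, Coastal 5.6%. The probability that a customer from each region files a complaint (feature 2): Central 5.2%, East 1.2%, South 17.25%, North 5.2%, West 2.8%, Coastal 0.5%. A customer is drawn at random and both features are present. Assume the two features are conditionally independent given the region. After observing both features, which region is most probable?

South

By Bayes' rule, posterior ∝ prior × likelihood:
  Central: 0.064 × 0.25 × 0.052 = 0.000832
  East: 0.452 × 0.22 × 0.012 = 0.00119328
  South: 0.164 × 0.066 × 0.1725 = 0.00186714
  North: 0.216 × 0.01 × 0.052 = 0.00011232
  West: 0.046 × 0.075 × 0.028 = 0.0000966
  Coastal: 0.058 × 0.056 × 0.005 = 0.00001624
Total = 0.00411758.
Largest term belongs to South, so South is most probable.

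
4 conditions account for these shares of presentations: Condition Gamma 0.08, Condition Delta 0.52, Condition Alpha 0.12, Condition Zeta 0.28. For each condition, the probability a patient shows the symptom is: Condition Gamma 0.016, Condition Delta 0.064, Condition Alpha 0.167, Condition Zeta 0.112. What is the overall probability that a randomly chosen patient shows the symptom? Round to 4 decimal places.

Compute prior × likelihood for every hypothesis:
  Condition Gamma: 0.08 × 0.016 = 0.00128
  Condition Delta: 0.52 × 0.064 = 0.03328
  Condition Alpha: 0.12 × 0.167 = 0.02004
  Condition Zeta: 0.28 × 0.112 = 0.03136
P(symptomatic) = 0.00128 + 0.03328 + 0.02004 + 0.03136 = 0.08596 → 0.0860.

0.0860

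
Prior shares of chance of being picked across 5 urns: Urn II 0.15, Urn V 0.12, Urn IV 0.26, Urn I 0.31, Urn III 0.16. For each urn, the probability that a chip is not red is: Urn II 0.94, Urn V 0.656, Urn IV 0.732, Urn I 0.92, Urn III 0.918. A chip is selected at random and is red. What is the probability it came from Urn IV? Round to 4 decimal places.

0.4413

Taking complements, P(red | each) = Urn II 0.06, Urn V 0.344, Urn IV 0.268, Urn I 0.08, Urn III 0.082.
Compute prior × likelihood for every hypothesis:
  Urn II: 0.15 × 0.06 = 0.009
  Urn V: 0.12 × 0.344 = 0.04128
  Urn IV: 0.26 × 0.268 = 0.06968
  Urn I: 0.31 × 0.08 = 0.0248
  Urn III: 0.16 × 0.082 = 0.01312
Sum = 0.15788.
P(Urn IV | evidence) = 0.06968 / 0.15788 ≈ 0.4413.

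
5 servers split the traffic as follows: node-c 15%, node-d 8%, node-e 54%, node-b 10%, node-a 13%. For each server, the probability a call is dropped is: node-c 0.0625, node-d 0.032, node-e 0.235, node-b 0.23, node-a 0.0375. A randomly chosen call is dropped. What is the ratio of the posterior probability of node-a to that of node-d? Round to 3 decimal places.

1.904

Compute prior × likelihood for every hypothesis:
  node-c: 0.15 × 0.0625 = 0.009375
  node-d: 0.08 × 0.032 = 0.00256
  node-e: 0.54 × 0.235 = 0.1269
  node-b: 0.1 × 0.23 = 0.023
  node-a: 0.13 × 0.0375 = 0.004875
Normalizing constant = 0.16671.
The ratio is 0.004875 / 0.00256 (the normalizer cancels) = 1.904.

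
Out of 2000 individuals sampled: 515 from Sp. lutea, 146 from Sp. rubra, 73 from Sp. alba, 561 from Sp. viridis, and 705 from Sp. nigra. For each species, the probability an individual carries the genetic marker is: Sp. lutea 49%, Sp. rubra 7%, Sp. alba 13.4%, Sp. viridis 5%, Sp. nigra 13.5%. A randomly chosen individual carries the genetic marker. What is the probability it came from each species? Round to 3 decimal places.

Prior × likelihood for each hypothesis:
  Sp. lutea: 0.2575 × 0.49 = 0.126175
  Sp. rubra: 0.073 × 0.07 = 0.00511
  Sp. alba: 0.0365 × 0.134 = 0.004891
  Sp. viridis: 0.2805 × 0.05 = 0.014025
  Sp. nigra: 0.3525 × 0.135 = 0.0475875
Normalizing constant = 0.1977885.
P(Sp. lutea | marker) = 0.126175/0.1977885 ≈ 0.638
P(Sp. rubra | marker) = 0.00511/0.1977885 ≈ 0.026
P(Sp. alba | marker) = 0.004891/0.1977885 ≈ 0.025
P(Sp. viridis | marker) = 0.014025/0.1977885 ≈ 0.071
P(Sp. nigra | marker) = 0.0475875/0.1977885 ≈ 0.241

Sp. lutea 0.638, Sp. rubra 0.026, Sp. alba 0.025, Sp. viridis 0.071, Sp. nigra 0.241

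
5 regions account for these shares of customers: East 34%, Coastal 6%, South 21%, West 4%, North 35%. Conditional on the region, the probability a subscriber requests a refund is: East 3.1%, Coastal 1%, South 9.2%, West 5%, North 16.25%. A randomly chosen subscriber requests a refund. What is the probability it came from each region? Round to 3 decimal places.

East 0.118, Coastal 0.007, South 0.216, West 0.022, North 0.637

Unnormalized posteriors (prior × likelihood):
  East: 0.34 × 0.031 = 0.01054
  Coastal: 0.06 × 0.01 = 0.0006
  South: 0.21 × 0.092 = 0.01932
  West: 0.04 × 0.05 = 0.002
  North: 0.35 × 0.1625 = 0.056875
Normalizing constant = 0.089335.
P(East | refund) = 0.01054/0.089335 ≈ 0.118
P(Coastal | refund) = 0.0006/0.089335 ≈ 0.007
P(South | refund) = 0.01932/0.089335 ≈ 0.216
P(West | refund) = 0.002/0.089335 ≈ 0.022
P(North | refund) = 0.056875/0.089335 ≈ 0.637
(Check: 0.118+0.007+0.216+0.022+0.637 = 1.000.)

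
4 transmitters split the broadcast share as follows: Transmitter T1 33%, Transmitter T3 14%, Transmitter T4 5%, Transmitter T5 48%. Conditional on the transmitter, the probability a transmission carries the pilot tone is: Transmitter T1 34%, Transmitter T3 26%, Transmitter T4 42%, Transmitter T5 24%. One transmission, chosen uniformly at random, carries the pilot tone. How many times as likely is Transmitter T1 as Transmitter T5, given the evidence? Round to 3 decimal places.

0.974

Prior × likelihood for each hypothesis:
  Transmitter T1: 0.33 × 0.34 = 0.1122
  Transmitter T3: 0.14 × 0.26 = 0.0364
  Transmitter T4: 0.05 × 0.42 = 0.021
  Transmitter T5: 0.48 × 0.24 = 0.1152
Sum = 0.2848.
The ratio is 0.1122 / 0.1152 (the normalizer cancels) = 0.974.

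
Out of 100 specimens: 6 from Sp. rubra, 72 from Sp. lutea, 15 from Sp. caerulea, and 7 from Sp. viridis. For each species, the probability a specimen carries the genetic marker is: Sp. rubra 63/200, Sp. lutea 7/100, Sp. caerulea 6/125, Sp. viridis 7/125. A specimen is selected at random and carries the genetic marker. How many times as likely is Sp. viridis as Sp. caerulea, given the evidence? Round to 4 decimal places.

0.5444

Unnormalized posteriors (prior × likelihood):
  Sp. rubra: 0.06 × 0.315 = 0.0189
  Sp. lutea: 0.72 × 0.07 = 0.0504
  Sp. caerulea: 0.15 × 0.048 = 0.0072
  Sp. viridis: 0.07 × 0.056 = 0.00392
Normalizing constant = 0.08042.
The ratio is 0.00392 / 0.0072 (the normalizer cancels) = 0.5444.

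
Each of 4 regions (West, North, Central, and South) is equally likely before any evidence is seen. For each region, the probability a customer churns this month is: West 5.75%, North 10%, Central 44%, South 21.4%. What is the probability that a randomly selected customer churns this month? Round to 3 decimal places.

0.203

With a uniform prior (1/4 each), posterior ∝ likelihood:
  West: 0.0575
  North: 0.1
  Central: 0.44
  South: 0.214
P(churn) = (1/4) × (0.0575 + 0.1 + 0.44 + 0.214) = 0.8115/4 ≈ 0.203.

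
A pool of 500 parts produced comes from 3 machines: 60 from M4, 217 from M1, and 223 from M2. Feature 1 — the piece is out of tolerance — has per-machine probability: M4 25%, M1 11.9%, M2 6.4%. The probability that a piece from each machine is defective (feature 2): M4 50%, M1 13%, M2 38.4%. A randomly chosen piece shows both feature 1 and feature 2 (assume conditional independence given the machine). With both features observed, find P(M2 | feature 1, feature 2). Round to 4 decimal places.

Compute prior × likelihood for every hypothesis:
  M4: 0.12 × 0.25 × 0.5 = 0.015
  M1: 0.434 × 0.119 × 0.13 = 0.00671398
  M2: 0.446 × 0.064 × 0.384 = 0.010960896
Normalizing constant = 0.032674876.
P(M2 | evidence) = 0.010960896 / 0.032674876 ≈ 0.3355.

0.3355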